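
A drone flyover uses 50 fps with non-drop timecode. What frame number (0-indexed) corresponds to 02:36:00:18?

Total seconds to the label: (2 × 3600 + 36 × 60 + 0) = 9360.
Frame index = 9360 × 50 + 18 = 468018.

468018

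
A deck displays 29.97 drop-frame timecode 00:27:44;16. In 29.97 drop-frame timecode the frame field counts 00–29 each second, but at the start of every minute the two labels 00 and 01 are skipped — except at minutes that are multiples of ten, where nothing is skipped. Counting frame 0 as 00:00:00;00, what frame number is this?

49886

Complete 10-minute blocks: 2, each 17982 frames → 35964.
Remaining 7 whole minutes in the current block: 1800 + 6 × 1798 = 12588 frames.
Within the current minute: 44 × 30 + 16 − 2 = 1334 (labels ;00/;01 skipped at this minute). Total = 35964 + 12588 + 1334 = 49886.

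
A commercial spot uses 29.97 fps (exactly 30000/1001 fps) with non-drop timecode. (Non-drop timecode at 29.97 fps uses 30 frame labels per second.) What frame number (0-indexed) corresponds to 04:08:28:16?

Total seconds to the label: (4 × 3600 + 8 × 60 + 28) = 14908.
Frame index = 14908 × 30 + 16 = 447256.

frame 447256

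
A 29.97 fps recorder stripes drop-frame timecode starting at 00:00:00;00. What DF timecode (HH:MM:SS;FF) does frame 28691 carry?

Each 10-minute DF block holds 10 × 60 × 30 − 9 × 2 = 17982 frames. 28691 ÷ 17982 → 1 full block, remainder 10709.
Within the partial block the first minute is 1800 frames and each further minute 1798, so 5 further minute boundaries passed. Total skipped labels = 18 × 1 + 2 × 5 = 28.
Non-drop label index = 28691 + 28 = 28719; at 30 labels/s that is 00:15:57:09, i.e. DF 00:15:57;09.

00:15:57;09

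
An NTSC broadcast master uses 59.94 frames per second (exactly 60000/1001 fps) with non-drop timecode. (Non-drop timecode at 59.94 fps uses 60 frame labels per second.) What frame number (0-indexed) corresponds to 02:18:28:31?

Total seconds to the label: (2 × 3600 + 18 × 60 + 28) = 8308.
Frame index = 8308 × 60 + 31 = 498511.

498511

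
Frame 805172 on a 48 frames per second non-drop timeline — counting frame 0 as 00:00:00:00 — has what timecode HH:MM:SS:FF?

04:39:34:20

805172 ÷ 48 = 16774 full seconds, remainder 20 frames.
16774 s = 4 h 39 min 34 s.
Timecode: 04:39:34:20.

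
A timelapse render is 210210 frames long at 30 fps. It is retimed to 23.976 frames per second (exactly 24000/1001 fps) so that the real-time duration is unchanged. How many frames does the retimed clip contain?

Target frames = source frames × (target rate / source rate) = 210210 × (24000/1001)/(30) = 210210 × 800/1001 = 168000.

168000 frames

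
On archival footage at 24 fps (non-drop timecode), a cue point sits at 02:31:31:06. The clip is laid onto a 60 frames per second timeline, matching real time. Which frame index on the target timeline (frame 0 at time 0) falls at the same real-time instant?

Source frame index: (2×3600 + 31×60 + 31) × 24 + 6 = 218190.
Real time: 218190 / (24) = 36365/4 s.
Target frame: (36365/4) × (60) = 545475.

frame 545475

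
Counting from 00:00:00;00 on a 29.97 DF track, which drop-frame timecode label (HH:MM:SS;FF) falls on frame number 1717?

00:00:57;07

Each 10-minute DF block holds 10 × 60 × 30 − 9 × 2 = 17982 frames. 1717 ÷ 17982 → 0 full blocks, remainder 1717.
Within the partial block the first minute is 1800 frames and each further minute 1798, so 0 further minute boundaries passed. Total skipped labels = 18 × 0 + 2 × 0 = 0.
Non-drop label index = 1717 + 0 = 1717; at 30 labels/s that is 00:00:57:07, i.e. DF 00:00:57;07.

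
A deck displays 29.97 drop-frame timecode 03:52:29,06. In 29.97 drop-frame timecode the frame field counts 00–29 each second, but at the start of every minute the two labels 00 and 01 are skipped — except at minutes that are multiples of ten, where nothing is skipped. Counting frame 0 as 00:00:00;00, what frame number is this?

418058

As if non-drop at 30 labels/s: (3 × 3600 + 52 × 60 + 29) × 30 + 6 = 418476.
Minute boundaries passed: 232; those not divisible by 10: 232 − 23 = 209; dropped labels = 2 × 209 = 418.
Actual frame index = 418476 − 418 = 418058.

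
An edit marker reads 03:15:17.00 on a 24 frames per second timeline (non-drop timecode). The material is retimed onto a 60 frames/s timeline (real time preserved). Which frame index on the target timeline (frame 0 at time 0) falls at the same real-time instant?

frame 703020

Source frame index: (3×3600 + 15×60 + 17) × 24 + 0 = 281208.
Real time: 281208 / (24) = 11717 s.
Target frame: (11717) × (60) = 703020.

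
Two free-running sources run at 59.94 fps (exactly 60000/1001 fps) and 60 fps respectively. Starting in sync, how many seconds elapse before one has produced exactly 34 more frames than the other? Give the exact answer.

The gap grows by |60 − 60000/1001| = 60/1001 frames per second.
Time for a 34-frame gap: 34 ÷ (60/1001) = 17017/30 s.

17017/30 seconds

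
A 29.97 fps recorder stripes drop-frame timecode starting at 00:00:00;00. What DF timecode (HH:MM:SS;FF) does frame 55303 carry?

Ten DF minutes hold 17982 frames, so frame 55303 lies in block 3 (frames 53946–71927) with 1357 frames into that block.
The block's first minute is 1800 frames and the rest 1798 each; 1357 frames reaches minute 0, so 3 × 18 + 0 × 2 = 54 labels have been skipped so far.
Adding those back, label number 55303 + 54 = 55357 at 30 labels/s is 1845 s + 7 f = 0 h 30 min 45 s frame 7, i.e. 00:30:45;07.

00:30:45;07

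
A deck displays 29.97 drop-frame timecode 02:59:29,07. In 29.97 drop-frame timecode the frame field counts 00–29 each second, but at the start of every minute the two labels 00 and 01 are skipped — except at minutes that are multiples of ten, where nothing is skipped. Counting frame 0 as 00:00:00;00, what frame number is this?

As if non-drop at 30 labels/s: (2 × 3600 + 59 × 60 + 29) × 30 + 7 = 323077.
Minute boundaries passed: 179; those not divisible by 10: 179 − 17 = 162; dropped labels = 2 × 162 = 324.
Actual frame index = 323077 − 324 = 322753.

322753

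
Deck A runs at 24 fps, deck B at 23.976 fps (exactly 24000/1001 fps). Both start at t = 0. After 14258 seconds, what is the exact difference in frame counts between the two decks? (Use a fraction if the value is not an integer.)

A emits 24 × 14258 = 342192 frames; B emits 24000/1001 × 14258 = 342192000/1001.
Difference = 342192/1001 frames (≈ 341.8501); B is behind A.

342192/1001 frames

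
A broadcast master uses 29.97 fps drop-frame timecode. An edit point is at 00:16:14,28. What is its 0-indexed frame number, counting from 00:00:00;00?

29218

Complete 10-minute blocks: 1, each 17982 frames → 17982.
Remaining 6 whole minutes in the current block: 1800 + 5 × 1798 = 10790 frames.
Within the current minute: 14 × 30 + 28 − 2 = 446 (labels ;00/;01 skipped at this minute). Total = 17982 + 10790 + 446 = 29218.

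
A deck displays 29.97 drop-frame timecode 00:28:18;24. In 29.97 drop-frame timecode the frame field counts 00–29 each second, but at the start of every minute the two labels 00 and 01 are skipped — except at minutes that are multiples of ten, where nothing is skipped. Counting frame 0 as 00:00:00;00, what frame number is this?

Complete 10-minute blocks: 2, each 17982 frames → 35964.
Remaining 8 whole minutes in the current block: 1800 + 7 × 1798 = 14386 frames.
Within the current minute: 18 × 30 + 24 − 2 = 562 (labels ;00/;01 skipped at this minute). Total = 35964 + 14386 + 562 = 50912.

50912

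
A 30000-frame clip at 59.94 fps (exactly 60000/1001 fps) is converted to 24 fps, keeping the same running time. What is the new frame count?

Target frames = source frames × (target rate / source rate) = 30000 × (24)/(60000/1001) = 30000 × 1001/2500 = 12012.

12012 frames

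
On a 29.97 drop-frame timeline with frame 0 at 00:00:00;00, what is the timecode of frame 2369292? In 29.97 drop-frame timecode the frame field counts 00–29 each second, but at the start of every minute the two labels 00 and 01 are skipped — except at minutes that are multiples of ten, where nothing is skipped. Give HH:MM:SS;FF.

Each 10-minute DF block holds 10 × 60 × 30 − 9 × 2 = 17982 frames. 2369292 ÷ 17982 → 131 full blocks, remainder 13650.
Within the partial block the first minute is 1800 frames and each further minute 1798, so 7 further minute boundaries passed. Total skipped labels = 18 × 131 + 2 × 7 = 2372.
Non-drop label index = 2369292 + 2372 = 2371664; at 30 labels/s that is 21:57:35:14, i.e. DF 21:57:35;14.

21:57:35;14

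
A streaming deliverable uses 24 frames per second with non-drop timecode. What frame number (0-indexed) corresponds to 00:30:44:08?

Total seconds to the label: (0 × 3600 + 30 × 60 + 44) = 1844.
Frame index = 1844 × 24 + 8 = 44264.

44264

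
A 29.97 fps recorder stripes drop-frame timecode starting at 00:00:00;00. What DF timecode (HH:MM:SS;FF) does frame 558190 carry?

05:10:24;28

Each 10-minute DF block holds 10 × 60 × 30 − 9 × 2 = 17982 frames. 558190 ÷ 17982 → 31 full blocks, remainder 748.
Within the partial block the first minute is 1800 frames and each further minute 1798, so 0 further minute boundaries passed. Total skipped labels = 18 × 31 + 2 × 0 = 558.
Non-drop label index = 558190 + 558 = 558748; at 30 labels/s that is 05:10:24:28, i.e. DF 05:10:24;28.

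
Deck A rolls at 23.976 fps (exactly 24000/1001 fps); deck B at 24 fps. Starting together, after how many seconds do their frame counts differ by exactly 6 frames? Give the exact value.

250.25 seconds

The gap grows by |24 − 24000/1001| = 24/1001 frames per second.
Time for a 6-frame gap: 6 ÷ (24/1001) = 250.25 s.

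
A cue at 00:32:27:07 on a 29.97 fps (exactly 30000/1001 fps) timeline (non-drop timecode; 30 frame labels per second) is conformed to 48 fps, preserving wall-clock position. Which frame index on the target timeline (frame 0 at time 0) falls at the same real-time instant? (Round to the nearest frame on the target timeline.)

Source frame index: (0×3600 + 32×60 + 27) × 30 + 7 = 58417.
Real time: 58417 / (30000/1001) = 58475417/30000 s.
Target frame: (58475417/30000) × (48) = 58475417/625 ≈ 93560.667 → 93561.

frame 93561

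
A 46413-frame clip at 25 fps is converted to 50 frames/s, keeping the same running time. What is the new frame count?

Target frames = source frames × (target rate / source rate) = 46413 × (50)/(25) = 46413 × 2 = 92826.

92826 frames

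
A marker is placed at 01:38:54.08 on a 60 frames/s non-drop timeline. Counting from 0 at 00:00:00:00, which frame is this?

Total seconds to the label: (1 × 3600 + 38 × 60 + 54) = 5934.
Frame index = 5934 × 60 + 8 = 356048.

356048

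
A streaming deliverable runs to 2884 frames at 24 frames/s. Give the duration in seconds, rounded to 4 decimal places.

120.1667 seconds

Running time = 2884 × 1/24 = 721/6 s ≈ 120.1667 s.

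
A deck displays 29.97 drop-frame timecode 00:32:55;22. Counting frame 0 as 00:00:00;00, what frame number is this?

59214

Complete 10-minute blocks: 3, each 17982 frames → 53946.
Remaining 2 whole minutes in the current block: 1800 + 1 × 1798 = 3598 frames.
Within the current minute: 55 × 30 + 22 − 2 = 1670 (labels ;00/;01 skipped at this minute). Total = 53946 + 3598 + 1670 = 59214.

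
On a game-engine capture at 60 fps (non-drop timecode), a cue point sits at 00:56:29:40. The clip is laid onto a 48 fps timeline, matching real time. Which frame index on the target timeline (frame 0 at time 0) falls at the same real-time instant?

Source frame index: (0×3600 + 56×60 + 29) × 60 + 40 = 203380.
Real time: 203380 / (60) = 10169/3 s.
Target frame: (10169/3) × (48) = 162704.

frame 162704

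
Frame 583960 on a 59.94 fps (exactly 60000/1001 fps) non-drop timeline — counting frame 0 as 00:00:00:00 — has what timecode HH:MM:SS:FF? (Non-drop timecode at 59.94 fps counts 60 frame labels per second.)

583960 ÷ 60 = 9732 full seconds, remainder 40 frames.
9732 s = 2 h 42 min 12 s.
Timecode: 02:42:12:40.

02:42:12:40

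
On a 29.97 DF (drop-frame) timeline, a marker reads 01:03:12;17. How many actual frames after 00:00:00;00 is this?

113663

Complete 10-minute blocks: 6, each 17982 frames → 107892.
Remaining 3 whole minutes in the current block: 1800 + 2 × 1798 = 5396 frames.
Within the current minute: 12 × 30 + 17 − 2 = 375 (labels ;00/;01 skipped at this minute). Total = 107892 + 5396 + 375 = 113663.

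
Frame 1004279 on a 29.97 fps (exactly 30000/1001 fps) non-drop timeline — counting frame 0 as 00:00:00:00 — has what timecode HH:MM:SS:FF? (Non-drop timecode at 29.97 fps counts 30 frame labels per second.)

1004279 ÷ 30 = 33475 full seconds, remainder 29 frames.
33475 s = 9 h 17 min 55 s.
Timecode: 09:17:55:29.

09:17:55:29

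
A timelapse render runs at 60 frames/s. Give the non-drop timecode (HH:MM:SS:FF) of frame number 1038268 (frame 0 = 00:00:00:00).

1038268 ÷ 60 = 17304 full seconds, remainder 28 frames.
17304 s = 4 h 48 min 24 s.
Timecode: 04:48:24:28.

04:48:24:28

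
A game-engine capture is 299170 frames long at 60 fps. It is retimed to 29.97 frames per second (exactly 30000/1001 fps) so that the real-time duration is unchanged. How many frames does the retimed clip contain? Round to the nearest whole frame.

Frames at target rate = 299170 × (30000/1001) / (60) = 149585000/1001 ≈ 149435.564.
Nearest whole frame: 149436.

149436 frames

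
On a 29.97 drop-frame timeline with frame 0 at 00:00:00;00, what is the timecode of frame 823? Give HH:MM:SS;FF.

Each 10-minute DF block holds 10 × 60 × 30 − 9 × 2 = 17982 frames. 823 ÷ 17982 → 0 full blocks, remainder 823.
Within the partial block the first minute is 1800 frames and each further minute 1798, so 0 further minute boundaries passed. Total skipped labels = 18 × 0 + 2 × 0 = 0.
Non-drop label index = 823 + 0 = 823; at 30 labels/s that is 00:00:27:13, i.e. DF 00:00:27;13.

00:00:27;13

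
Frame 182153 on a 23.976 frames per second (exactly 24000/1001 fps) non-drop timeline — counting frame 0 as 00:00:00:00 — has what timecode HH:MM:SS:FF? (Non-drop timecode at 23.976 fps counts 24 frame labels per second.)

182153 ÷ 24 = 7589 full seconds, remainder 17 frames.
7589 s = 2 h 6 min 29 s.
Timecode: 02:06:29:17.

02:06:29:17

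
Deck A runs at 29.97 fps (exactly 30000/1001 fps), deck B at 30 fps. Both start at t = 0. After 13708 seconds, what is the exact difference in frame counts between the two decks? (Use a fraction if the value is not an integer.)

A emits 30000/1001 × 13708 = 411240000/1001 frames; B emits 30 × 13708 = 411240.
Difference = 411240/1001 frames (≈ 410.8292); B is ahead of A.

411240/1001 frames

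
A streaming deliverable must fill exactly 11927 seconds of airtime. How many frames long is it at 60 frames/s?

715620 frames

Frames = 11927 × 60 = 715620.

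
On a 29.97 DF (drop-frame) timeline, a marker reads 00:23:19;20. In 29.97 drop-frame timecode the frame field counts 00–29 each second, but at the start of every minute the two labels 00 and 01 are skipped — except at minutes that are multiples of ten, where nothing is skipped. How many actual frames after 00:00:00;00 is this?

41948

Complete 10-minute blocks: 2, each 17982 frames → 35964.
Remaining 3 whole minutes in the current block: 1800 + 2 × 1798 = 5396 frames.
Within the current minute: 19 × 30 + 20 − 2 = 588 (labels ;00/;01 skipped at this minute). Total = 35964 + 5396 + 588 = 41948.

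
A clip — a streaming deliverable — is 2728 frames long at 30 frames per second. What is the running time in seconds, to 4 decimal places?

90.9333 seconds

Running time = 2728 × 1/30 = 1364/15 s ≈ 90.9333 s.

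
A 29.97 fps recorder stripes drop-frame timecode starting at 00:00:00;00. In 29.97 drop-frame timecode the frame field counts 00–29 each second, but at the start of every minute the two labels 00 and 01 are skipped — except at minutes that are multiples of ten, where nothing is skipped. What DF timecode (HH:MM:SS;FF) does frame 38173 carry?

00:21:13;21

Ten DF minutes hold 17982 frames, so frame 38173 lies in block 2 (frames 35964–53945) with 2209 frames into that block.
The block's first minute is 1800 frames and the rest 1798 each; 2209 frames reaches minute 1, so 2 × 18 + 1 × 2 = 38 labels have been skipped so far.
Adding those back, label number 38173 + 38 = 38211 at 30 labels/s is 1273 s + 21 f = 0 h 21 min 13 s frame 21, i.e. 00:21:13;21.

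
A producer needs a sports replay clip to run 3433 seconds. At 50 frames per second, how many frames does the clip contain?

171650 frames

Frames = 3433 × 50 = 171650.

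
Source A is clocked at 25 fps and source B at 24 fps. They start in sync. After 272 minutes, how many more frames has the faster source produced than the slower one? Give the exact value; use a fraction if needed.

272 min = 16320 s.
A emits 25 × 16320 = 408000 frames; B emits 24 × 16320 = 391680.
Difference = 16320 frames; B is behind A.

16320 frames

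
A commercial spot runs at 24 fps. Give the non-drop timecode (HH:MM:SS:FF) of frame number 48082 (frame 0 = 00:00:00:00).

48082 ÷ 24 = 2003 full seconds, remainder 10 frames.
2003 s = 0 h 33 min 23 s.
Timecode: 00:33:23:10.

00:33:23:10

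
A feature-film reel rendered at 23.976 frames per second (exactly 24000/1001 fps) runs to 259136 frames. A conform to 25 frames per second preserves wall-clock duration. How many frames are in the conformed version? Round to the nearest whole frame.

Frames at target rate = 259136 × (25) / (24000/1001) = 4053049/15 ≈ 270203.267.
Nearest whole frame: 270203.

270203 frames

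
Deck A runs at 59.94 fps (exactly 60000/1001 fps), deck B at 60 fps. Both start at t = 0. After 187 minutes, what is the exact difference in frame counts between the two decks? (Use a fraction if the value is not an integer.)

61200/91 frames

187 min = 11220 s.
A emits 60000/1001 × 11220 = 61200000/91 frames; B emits 60 × 11220 = 673200.
Difference = 61200/91 frames (≈ 672.5275); B is ahead of A.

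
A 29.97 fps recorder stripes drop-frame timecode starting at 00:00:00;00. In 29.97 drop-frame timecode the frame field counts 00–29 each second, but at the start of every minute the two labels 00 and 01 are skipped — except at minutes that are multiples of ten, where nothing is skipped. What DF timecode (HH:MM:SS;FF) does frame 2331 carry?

Each 10-minute DF block holds 10 × 60 × 30 − 9 × 2 = 17982 frames. 2331 ÷ 17982 → 0 full blocks, remainder 2331.
Within the partial block the first minute is 1800 frames and each further minute 1798, so 1 further minute boundary passed. Total skipped labels = 18 × 0 + 2 × 1 = 2.
Non-drop label index = 2331 + 2 = 2333; at 30 labels/s that is 00:01:17:23, i.e. DF 00:01:17;23.

00:01:17;23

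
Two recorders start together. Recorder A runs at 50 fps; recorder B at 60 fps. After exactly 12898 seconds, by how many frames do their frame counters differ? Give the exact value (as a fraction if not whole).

128980 frames

A emits 50 × 12898 = 644900 frames; B emits 60 × 12898 = 773880.
Difference = 128980 frames; B is ahead of A.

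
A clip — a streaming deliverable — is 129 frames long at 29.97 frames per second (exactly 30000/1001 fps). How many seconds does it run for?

4.3043 seconds

Running time = 129 / (30000/1001) = 4.3043 s.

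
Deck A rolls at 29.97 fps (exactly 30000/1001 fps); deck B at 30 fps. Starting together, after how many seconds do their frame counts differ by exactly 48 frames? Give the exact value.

The gap grows by |30 − 30000/1001| = 30/1001 frames per second.
Time for a 48-frame gap: 48 ÷ (30/1001) = 1601.6 s.

1601.6 seconds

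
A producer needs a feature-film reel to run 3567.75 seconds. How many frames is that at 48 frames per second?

Frames = 3567.75 × 48 = 171252.

171252 frames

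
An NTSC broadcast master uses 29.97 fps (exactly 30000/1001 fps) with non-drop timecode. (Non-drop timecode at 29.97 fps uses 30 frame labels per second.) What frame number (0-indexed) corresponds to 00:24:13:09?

Total seconds to the label: (0 × 3600 + 24 × 60 + 13) = 1453.
Frame index = 1453 × 30 + 9 = 43599.

frame 43599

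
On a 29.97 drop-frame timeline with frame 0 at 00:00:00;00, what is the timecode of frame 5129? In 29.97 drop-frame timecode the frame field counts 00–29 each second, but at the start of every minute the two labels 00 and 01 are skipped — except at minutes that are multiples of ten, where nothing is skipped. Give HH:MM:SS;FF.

Ten DF minutes hold 17982 frames, so frame 5129 lies in block 0 (frames 0–17981) with 5129 frames into that block.
The block's first minute is 1800 frames and the rest 1798 each; 5129 frames reaches minute 2, so 0 × 18 + 2 × 2 = 4 labels have been skipped so far.
Adding those back, label number 5129 + 4 = 5133 at 30 labels/s is 171 s + 3 f = 0 h 2 min 51 s frame 3, i.e. 00:02:51;03.

00:02:51;03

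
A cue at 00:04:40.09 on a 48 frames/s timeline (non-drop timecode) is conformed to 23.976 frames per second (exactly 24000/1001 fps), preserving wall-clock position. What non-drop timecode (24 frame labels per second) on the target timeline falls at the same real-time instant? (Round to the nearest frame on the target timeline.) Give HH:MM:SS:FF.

00:04:39:22

Source frame index: (0×3600 + 4×60 + 40) × 48 + 9 = 13449.
Real time: 13449 / (48) = 4483/16 s.
Target frame: (4483/16) × (24000/1001) = 6724500/1001 ≈ 6717.782 → 6718.
At 24 labels/s: frame 6718 → 00:04:39:22.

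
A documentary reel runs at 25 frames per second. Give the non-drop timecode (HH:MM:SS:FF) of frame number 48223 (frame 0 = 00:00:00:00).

48223 ÷ 25 = 1928 full seconds, remainder 23 frames.
1928 s = 0 h 32 min 8 s.
Timecode: 00:32:08:23.

00:32:08:23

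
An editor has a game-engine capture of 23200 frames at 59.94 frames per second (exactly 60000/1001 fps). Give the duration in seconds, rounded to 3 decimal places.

387.053 seconds

Running time = 23200 × 1001/60000 = 29029/75 s ≈ 387.053 s.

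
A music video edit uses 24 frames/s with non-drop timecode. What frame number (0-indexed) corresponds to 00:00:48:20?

Total seconds to the label: (0 × 3600 + 0 × 60 + 48) = 48.
Frame index = 48 × 24 + 20 = 1172.

1172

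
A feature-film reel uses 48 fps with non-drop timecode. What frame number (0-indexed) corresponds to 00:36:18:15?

Total seconds to the label: (0 × 3600 + 36 × 60 + 18) = 2178.
Frame index = 2178 × 48 + 15 = 104559.

frame 104559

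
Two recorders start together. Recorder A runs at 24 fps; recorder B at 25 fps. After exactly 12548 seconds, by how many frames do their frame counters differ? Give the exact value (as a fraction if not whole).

12548 frames

A emits 24 × 12548 = 301152 frames; B emits 25 × 12548 = 313700.
Difference = 12548 frames; B is ahead of A.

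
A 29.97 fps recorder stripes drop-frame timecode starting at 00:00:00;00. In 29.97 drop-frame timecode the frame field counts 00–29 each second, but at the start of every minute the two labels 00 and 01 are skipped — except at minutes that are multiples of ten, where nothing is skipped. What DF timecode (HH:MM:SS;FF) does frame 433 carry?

Ten DF minutes hold 17982 frames, so frame 433 lies in block 0 (frames 0–17981) with 433 frames into that block.
The block's first minute is 1800 frames and the rest 1798 each; 433 frames reaches minute 0, so 0 × 18 + 0 × 2 = 0 labels have been skipped so far.
Adding those back, label number 433 + 0 = 433 at 30 labels/s is 14 s + 13 f = 0 h 0 min 14 s frame 13, i.e. 00:00:14;13.

00:00:14;13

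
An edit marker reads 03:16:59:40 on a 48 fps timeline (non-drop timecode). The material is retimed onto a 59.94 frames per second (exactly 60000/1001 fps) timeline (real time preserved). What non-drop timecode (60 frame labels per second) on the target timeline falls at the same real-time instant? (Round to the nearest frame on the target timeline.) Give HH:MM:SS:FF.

Source frame index: (3×3600 + 16×60 + 59) × 48 + 40 = 567352.
Real time: 567352 / (48) = 70919/6 s.
Target frame: (70919/6) × (60000/1001) = 709190000/1001 ≈ 708481.518 → 708482.
At 60 labels/s: frame 708482 → 03:16:48:02.

03:16:48:02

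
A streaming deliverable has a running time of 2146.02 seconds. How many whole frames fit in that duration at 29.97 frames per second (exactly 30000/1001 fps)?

Frames = 2146.02 × 30000/1001 = 64380600/1001 ≈ 64316.2837.
Complete frames: 64316.

64316 frames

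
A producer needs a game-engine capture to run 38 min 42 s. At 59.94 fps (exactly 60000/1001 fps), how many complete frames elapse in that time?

139180 frames

38 min 42 s = 2322 s.
Frames = 2322 × 60000/1001 = 139320000/1001 ≈ 139180.8192.
Complete frames: 139180.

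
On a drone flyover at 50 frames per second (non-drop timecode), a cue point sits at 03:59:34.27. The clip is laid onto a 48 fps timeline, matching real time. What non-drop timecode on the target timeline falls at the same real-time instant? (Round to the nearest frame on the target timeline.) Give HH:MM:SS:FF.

Source frame index: (3×3600 + 59×60 + 34) × 50 + 27 = 718727.
Real time: 718727 / (50) = 718727/50 s.
Target frame: (718727/50) × (48) = 17249448/25 ≈ 689977.920 → 689978.
At 48 labels/s: frame 689978 → 03:59:34:26.

03:59:34:26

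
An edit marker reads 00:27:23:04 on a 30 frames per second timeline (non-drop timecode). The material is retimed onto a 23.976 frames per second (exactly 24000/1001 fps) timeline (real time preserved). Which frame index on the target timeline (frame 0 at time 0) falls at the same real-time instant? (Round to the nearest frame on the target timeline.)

frame 39396

Source frame index: (0×3600 + 27×60 + 23) × 30 + 4 = 49294.
Real time: 49294 / (30) = 24647/15 s.
Target frame: (24647/15) × (24000/1001) = 5633600/143 ≈ 39395.804 → 39396.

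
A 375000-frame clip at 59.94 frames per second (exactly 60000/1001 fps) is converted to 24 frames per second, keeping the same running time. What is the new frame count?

Target frames = source frames × (target rate / source rate) = 375000 × (24)/(60000/1001) = 375000 × 1001/2500 = 150150.

150150 frames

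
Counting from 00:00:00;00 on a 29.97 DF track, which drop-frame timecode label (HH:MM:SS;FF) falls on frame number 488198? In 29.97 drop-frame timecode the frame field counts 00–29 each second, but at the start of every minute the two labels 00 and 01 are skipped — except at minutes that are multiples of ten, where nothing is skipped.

Each 10-minute DF block holds 10 × 60 × 30 − 9 × 2 = 17982 frames. 488198 ÷ 17982 → 27 full blocks, remainder 2684.
Within the partial block the first minute is 1800 frames and each further minute 1798, so 1 further minute boundary passed. Total skipped labels = 18 × 27 + 2 × 1 = 488.
Non-drop label index = 488198 + 488 = 488686; at 30 labels/s that is 04:31:29:16, i.e. DF 04:31:29;16.

04:31:29;16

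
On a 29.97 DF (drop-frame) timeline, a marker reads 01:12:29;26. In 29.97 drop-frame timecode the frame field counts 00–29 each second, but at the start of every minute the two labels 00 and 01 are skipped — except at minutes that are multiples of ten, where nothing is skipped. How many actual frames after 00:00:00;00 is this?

130366

As if non-drop at 30 labels/s: (1 × 3600 + 12 × 60 + 29) × 30 + 26 = 130496.
Minute boundaries passed: 72; those not divisible by 10: 72 − 7 = 65; dropped labels = 2 × 65 = 130.
Actual frame index = 130496 − 130 = 130366.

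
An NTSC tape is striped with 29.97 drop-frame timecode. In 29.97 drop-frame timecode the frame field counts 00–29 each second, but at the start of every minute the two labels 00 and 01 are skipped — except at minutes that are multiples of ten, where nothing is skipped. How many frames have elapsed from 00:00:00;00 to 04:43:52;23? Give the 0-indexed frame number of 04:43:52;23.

510473

Complete 10-minute blocks: 28, each 17982 frames → 503496.
Remaining 3 whole minutes in the current block: 1800 + 2 × 1798 = 5396 frames.
Within the current minute: 52 × 30 + 23 − 2 = 1581 (labels ;00/;01 skipped at this minute). Total = 503496 + 5396 + 1581 = 510473.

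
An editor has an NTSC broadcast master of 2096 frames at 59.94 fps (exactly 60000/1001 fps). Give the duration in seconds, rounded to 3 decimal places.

Running time = 2096 × 1001/60000 = 131131/3750 s ≈ 34.968 s.

34.968 seconds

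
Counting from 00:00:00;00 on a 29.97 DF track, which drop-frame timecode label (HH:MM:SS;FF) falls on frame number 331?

00:00:11;01

Ten DF minutes hold 17982 frames, so frame 331 lies in block 0 (frames 0–17981) with 331 frames into that block.
The block's first minute is 1800 frames and the rest 1798 each; 331 frames reaches minute 0, so 0 × 18 + 0 × 2 = 0 labels have been skipped so far.
Adding those back, label number 331 + 0 = 331 at 30 labels/s is 11 s + 1 f = 0 h 0 min 11 s frame 1, i.e. 00:00:11;01.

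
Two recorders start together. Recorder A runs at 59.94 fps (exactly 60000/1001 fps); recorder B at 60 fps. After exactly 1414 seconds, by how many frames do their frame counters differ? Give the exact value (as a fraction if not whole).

A emits 60000/1001 × 1414 = 12120000/143 frames; B emits 60 × 1414 = 84840.
Difference = 12120/143 frames (≈ 84.7552); B is ahead of A.

12120/143 frames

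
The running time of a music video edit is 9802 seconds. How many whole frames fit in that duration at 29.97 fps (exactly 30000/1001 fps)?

293766 frames

Frames = 9802 × 30000/1001 = 22620000/77 ≈ 293766.2338.
Complete frames: 293766.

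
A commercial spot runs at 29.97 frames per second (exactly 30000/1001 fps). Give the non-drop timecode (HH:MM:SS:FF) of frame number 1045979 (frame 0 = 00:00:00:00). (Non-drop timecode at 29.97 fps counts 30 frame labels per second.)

1045979 ÷ 30 = 34865 full seconds, remainder 29 frames.
34865 s = 9 h 41 min 5 s.
Timecode: 09:41:05:29.

09:41:05:29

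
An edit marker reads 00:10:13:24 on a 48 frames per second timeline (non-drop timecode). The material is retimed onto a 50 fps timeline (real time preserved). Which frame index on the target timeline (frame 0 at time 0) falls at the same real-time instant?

Source frame index: (0×3600 + 10×60 + 13) × 48 + 24 = 29448.
Real time: 29448 / (48) = 1227/2 s.
Target frame: (1227/2) × (50) = 30675.

frame 30675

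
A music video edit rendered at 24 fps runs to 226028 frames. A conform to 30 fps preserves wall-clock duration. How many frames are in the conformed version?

282535 frames

Target frames = source frames × (target rate / source rate) = 226028 × (30)/(24) = 226028 × 5/4 = 282535.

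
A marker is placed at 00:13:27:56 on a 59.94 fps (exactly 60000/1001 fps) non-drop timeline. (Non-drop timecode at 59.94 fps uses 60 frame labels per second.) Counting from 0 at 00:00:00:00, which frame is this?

Total seconds to the label: (0 × 3600 + 13 × 60 + 27) = 807.
Frame index = 807 × 60 + 56 = 48476.

frame 48476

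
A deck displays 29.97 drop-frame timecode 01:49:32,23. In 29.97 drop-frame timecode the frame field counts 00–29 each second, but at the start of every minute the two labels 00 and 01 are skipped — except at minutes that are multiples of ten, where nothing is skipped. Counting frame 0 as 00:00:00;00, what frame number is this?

Complete 10-minute blocks: 10, each 17982 frames → 179820.
Remaining 9 whole minutes in the current block: 1800 + 8 × 1798 = 16184 frames.
Within the current minute: 32 × 30 + 23 − 2 = 981 (labels ;00/;01 skipped at this minute). Total = 179820 + 16184 + 981 = 196985.

196985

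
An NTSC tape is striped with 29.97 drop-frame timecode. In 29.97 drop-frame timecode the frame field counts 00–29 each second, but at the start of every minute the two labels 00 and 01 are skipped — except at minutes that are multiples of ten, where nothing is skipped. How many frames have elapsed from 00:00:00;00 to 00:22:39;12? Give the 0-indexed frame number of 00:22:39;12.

40742

Complete 10-minute blocks: 2, each 17982 frames → 35964.
Remaining 2 whole minutes in the current block: 1800 + 1 × 1798 = 3598 frames.
Within the current minute: 39 × 30 + 12 − 2 = 1180 (labels ;00/;01 skipped at this minute). Total = 35964 + 3598 + 1180 = 40742.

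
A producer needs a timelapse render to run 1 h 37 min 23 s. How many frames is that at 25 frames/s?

146075 frames

1 h 37 min 23 s = 5843 s.
Frames = 5843 × 25 = 146075.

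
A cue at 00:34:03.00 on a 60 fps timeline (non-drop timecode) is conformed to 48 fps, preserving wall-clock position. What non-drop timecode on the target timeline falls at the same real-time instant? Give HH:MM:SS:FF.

00:34:03:00

Source frame index: (0×3600 + 34×60 + 3) × 60 + 0 = 122580.
Real time: 122580 / (60) = 2043 s.
Target frame: (2043) × (48) = 98064.
At 48 labels/s: frame 98064 → 00:34:03:00.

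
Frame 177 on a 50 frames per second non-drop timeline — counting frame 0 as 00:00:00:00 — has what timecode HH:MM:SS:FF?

177 ÷ 50 = 3 full seconds, remainder 27 frames.
3 s = 0 h 0 min 3 s.
Timecode: 00:00:03:27.

00:00:03:27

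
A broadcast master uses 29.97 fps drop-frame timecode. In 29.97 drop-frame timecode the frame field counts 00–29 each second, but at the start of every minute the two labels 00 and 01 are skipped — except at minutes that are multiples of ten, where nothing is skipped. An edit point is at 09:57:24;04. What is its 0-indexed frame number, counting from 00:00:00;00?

Complete 10-minute blocks: 59, each 17982 frames → 1060938.
Remaining 7 whole minutes in the current block: 1800 + 6 × 1798 = 12588 frames.
Within the current minute: 24 × 30 + 4 − 2 = 722 (labels ;00/;01 skipped at this minute). Total = 1060938 + 12588 + 722 = 1074248.

1074248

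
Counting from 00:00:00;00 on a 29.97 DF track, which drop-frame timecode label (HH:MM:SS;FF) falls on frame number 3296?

00:01:49;28

Ten DF minutes hold 17982 frames, so frame 3296 lies in block 0 (frames 0–17981) with 3296 frames into that block.
The block's first minute is 1800 frames and the rest 1798 each; 3296 frames reaches minute 1, so 0 × 18 + 1 × 2 = 2 labels have been skipped so far.
Adding those back, label number 3296 + 2 = 3298 at 30 labels/s is 109 s + 28 f = 0 h 1 min 49 s frame 28, i.e. 00:01:49;28.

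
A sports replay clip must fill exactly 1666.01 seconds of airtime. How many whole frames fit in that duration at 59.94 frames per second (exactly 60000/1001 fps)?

Frames = 1666.01 × 60000/1001 = 99960600/1001 ≈ 99860.7393.
Complete frames: 99860.

99860 frames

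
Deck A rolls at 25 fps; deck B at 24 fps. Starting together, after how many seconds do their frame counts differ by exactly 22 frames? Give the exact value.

22 seconds

The gap grows by |24 − 25| = 1 frame per second.
Time for a 22-frame gap: 22 ÷ (1) = 22 s.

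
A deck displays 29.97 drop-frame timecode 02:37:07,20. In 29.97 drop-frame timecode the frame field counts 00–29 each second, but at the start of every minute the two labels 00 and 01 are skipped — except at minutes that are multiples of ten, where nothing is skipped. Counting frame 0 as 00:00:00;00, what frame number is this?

282546

Complete 10-minute blocks: 15, each 17982 frames → 269730.
Remaining 7 whole minutes in the current block: 1800 + 6 × 1798 = 12588 frames.
Within the current minute: 7 × 30 + 20 − 2 = 228 (labels ;00/;01 skipped at this minute). Total = 269730 + 12588 + 228 = 282546.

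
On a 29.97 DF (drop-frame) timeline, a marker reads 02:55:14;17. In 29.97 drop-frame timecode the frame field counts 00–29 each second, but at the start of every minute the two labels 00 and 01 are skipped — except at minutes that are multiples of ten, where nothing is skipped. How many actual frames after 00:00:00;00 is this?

Complete 10-minute blocks: 17, each 17982 frames → 305694.
Remaining 5 whole minutes in the current block: 1800 + 4 × 1798 = 8992 frames.
Within the current minute: 14 × 30 + 17 − 2 = 435 (labels ;00/;01 skipped at this minute). Total = 305694 + 8992 + 435 = 315121.

315121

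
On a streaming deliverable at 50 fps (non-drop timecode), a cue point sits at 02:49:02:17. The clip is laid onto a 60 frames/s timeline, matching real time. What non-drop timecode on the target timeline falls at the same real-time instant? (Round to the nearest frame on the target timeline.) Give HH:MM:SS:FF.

02:49:02:20

Source frame index: (2×3600 + 49×60 + 2) × 50 + 17 = 507117.
Real time: 507117 / (50) = 507117/50 s.
Target frame: (507117/50) × (60) = 3042702/5 ≈ 608540.400 → 608540.
At 60 labels/s: frame 608540 → 02:49:02:20.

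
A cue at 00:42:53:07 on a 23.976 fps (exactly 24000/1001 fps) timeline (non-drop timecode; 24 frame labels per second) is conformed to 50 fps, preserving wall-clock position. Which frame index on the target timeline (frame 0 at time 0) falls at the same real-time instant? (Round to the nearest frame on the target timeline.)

Source frame index: (0×3600 + 42×60 + 53) × 24 + 7 = 61759.
Real time: 61759 / (24000/1001) = 61820759/24000 s.
Target frame: (61820759/24000) × (50) = 61820759/480 ≈ 128793.248 → 128793.

frame 128793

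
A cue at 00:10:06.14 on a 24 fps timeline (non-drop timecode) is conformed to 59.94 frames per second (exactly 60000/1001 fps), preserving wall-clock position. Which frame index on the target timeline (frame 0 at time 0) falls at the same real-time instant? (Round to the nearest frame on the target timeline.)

Source frame index: (0×3600 + 10×60 + 6) × 24 + 14 = 14558.
Real time: 14558 / (24) = 7279/12 s.
Target frame: (7279/12) × (60000/1001) = 36395000/1001 ≈ 36358.641 → 36359.

frame 36359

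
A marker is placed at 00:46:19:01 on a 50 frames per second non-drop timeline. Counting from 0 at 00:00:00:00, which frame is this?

frame 138951

Total seconds to the label: (0 × 3600 + 46 × 60 + 19) = 2779.
Frame index = 2779 × 50 + 1 = 138951.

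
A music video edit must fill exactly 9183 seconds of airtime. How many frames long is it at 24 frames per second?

Frames = 9183 × 24 = 220392.

220392 frames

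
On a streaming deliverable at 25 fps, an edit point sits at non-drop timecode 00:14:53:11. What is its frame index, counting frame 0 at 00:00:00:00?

Total seconds to the label: (0 × 3600 + 14 × 60 + 53) = 893.
Frame index = 893 × 25 + 11 = 22336.

frame 22336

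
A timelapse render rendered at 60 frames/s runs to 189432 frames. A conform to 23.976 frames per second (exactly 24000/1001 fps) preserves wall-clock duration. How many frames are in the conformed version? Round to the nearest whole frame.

Frames at target rate = 189432 × (24000/1001) / (60) = 75772800/1001 ≈ 75697.103.
Nearest whole frame: 75697.

75697 frames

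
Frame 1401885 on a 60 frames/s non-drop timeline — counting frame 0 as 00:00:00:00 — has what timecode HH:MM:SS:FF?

06:29:24:45

1401885 ÷ 60 = 23364 full seconds, remainder 45 frames.
23364 s = 6 h 29 min 24 s.
Timecode: 06:29:24:45.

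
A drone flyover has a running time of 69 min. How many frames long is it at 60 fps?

69 min = 4140 s.
Frames = 4140 × 60 = 248400.

248400 frames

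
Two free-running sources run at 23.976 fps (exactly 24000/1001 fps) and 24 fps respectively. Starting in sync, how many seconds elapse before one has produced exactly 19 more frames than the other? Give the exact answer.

The gap grows by |24 − 24000/1001| = 24/1001 frames per second.
Time for a 19-frame gap: 19 ÷ (24/1001) = 19019/24 s.

19019/24 seconds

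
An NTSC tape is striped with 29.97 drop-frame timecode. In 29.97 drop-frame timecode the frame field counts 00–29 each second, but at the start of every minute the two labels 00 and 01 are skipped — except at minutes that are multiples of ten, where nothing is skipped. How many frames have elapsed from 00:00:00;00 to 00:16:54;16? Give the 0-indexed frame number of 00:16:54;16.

Complete 10-minute blocks: 1, each 17982 frames → 17982.
Remaining 6 whole minutes in the current block: 1800 + 5 × 1798 = 10790 frames.
Within the current minute: 54 × 30 + 16 − 2 = 1634 (labels ;00/;01 skipped at this minute). Total = 17982 + 10790 + 1634 = 30406.

30406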